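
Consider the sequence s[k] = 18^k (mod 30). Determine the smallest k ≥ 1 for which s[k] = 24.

2

Listing terms: s[0] = 1, s[1] = 18, s[2] = 24, s[3] = 12, s[4] = 6, s[5] = 18.
Since s[5] = s[1] = 18, the sequence is eventually periodic: after a pre-period of length 1 it cycles with period 4.
The value 24 first appears (with k ≥ 1) at s[2].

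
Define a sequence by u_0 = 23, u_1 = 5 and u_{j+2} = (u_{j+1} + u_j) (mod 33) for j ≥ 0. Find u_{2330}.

1

We have u_0 = 23, u_1 = 5, u_2 = 28, u_3 = 0, u_4 = 28, u_5 = 28, u_6 = 23, u_7 = 18, u_8 = 8, u_9 = 26, u_{10} = 1, u_{11} = 27, u_{12} = 28, u_{13} = 22, u_{14} = 17, u_{15} = 6, u_{16} = 23, u_{17} = 29, u_{18} = 19, u_{19} = 15, u_{20} = 1, u_{21} = 16, u_{22} = 17, u_{23} = 0, u_{24} = 17, u_{25} = 17, u_{26} = 1, u_{27} = 18, u_{28} = 19, u_{29} = 4, u_{30} = 23, u_{31} = 27, u_{32} = 17, u_{33} = 11, u_{34} = 28, u_{35} = 6, u_{36} = 1, u_{37} = 7, u_{38} = 8, u_{39} = 15, u_{40} = 23, u_{41} = 5.
The sequence repeats with period 40.
(2330 - 0) mod 40 = 10, so u_{2330} = u_{10} = 1.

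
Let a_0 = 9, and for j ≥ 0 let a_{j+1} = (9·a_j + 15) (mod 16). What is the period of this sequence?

16

We have a_0 = 9,  a_1 = 0,  a_2 = 15,  a_3 = 6,  a_4 = 5,  a_5 = 12,  a_6 = 11,  a_7 = 2,  a_8 = 1,  a_9 = 8,  a_{10} = 7,  a_{11} = 14,  a_{12} = 13,  a_{13} = 4,  a_{14} = 3,  a_{15} = 10,  a_{16} = 9.
The sequence repeats with period 16.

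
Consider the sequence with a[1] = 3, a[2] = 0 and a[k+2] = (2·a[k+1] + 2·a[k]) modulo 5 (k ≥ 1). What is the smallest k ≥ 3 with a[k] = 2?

Computing terms: a[1] = 3, a[2] = 0, a[3] = 1, a[4] = 2, a[5] = 1, a[6] = 1, a[7] = 4, a[8] = 0, a[9] = 3, a[10] = 1, a[11] = 3, a[12] = 3, a[13] = 2, a[14] = 0, a[15] = 4, a[16] = 3, a[17] = 4, a[18] = 4, a[19] = 1, a[20] = 0, a[21] = 2, a[22] = 4, a[23] = 2, a[24] = 2, a[25] = 3, a[26] = 0.
The sequence repeats with period 24.
The value 2 first appears (with k ≥ 3) at a[4].

4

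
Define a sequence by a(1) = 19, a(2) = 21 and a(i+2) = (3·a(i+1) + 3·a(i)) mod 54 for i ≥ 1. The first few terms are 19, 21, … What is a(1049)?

Listing terms: a(1) = 19; a(2) = 21; a(3) = 12; a(4) = 45; a(5) = 9; a(6) = 0; a(7) = 27; a(8) = 27; a(9) = 0; a(10) = 27.
Since (a(9), a(10)) = (a(6), a(7)) = (0, 27) (two consecutive terms determine the rest), the sequence is eventually periodic: after a pre-period of length 5 it cycles with period 3.
For i ≥ 6, a(i) depends only on (i - 6) mod 3. (1049 - 6) mod 3 = 2, so a(1049) = a(8) = 27.

27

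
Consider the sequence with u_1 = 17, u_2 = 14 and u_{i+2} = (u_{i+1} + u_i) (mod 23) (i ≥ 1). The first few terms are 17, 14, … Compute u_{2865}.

14

u_1 = 17; u_2 = 14; u_3 = 8; u_4 = 22; u_5 = 7; u_6 = 6; u_7 = 13; u_8 = 19; u_9 = 9; u_{10} = 5; u_{11} = 14; u_{12} = 19; u_{13} = 10; u_{14} = 6; u_{15} = 16; u_{16} = 22; u_{17} = 15; u_{18} = 14; u_{19} = 6; u_{20} = 20; u_{21} = 3; u_{22} = 0; u_{23} = 3; u_{24} = 3; u_{25} = 6; u_{26} = 9; u_{27} = 15; u_{28} = 1; u_{29} = 16; u_{30} = 17; u_{31} = 10; u_{32} = 4; u_{33} = 14; u_{34} = 18; u_{35} = 9; u_{36} = 4; u_{37} = 13; u_{38} = 17; u_{39} = 7; u_{40} = 1; u_{41} = 8; u_{42} = 9; u_{43} = 17; u_{44} = 3; u_{45} = 20; u_{46} = 0; u_{47} = 20; u_{48} = 20; u_{49} = 17; u_{50} = 14.
Since (u_{49}, u_{50}) = (u_1, u_2) = (17, 14) (two consecutive terms determine the rest), the sequence is periodic with period 48.
(2865 - 1) mod 48 = 32, so u_{2865} = u_{33} = 14.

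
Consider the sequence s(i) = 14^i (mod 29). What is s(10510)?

13

s(1) = 14, s(2) = 22, s(3) = 18, s(4) = 20, s(5) = 19, s(6) = 5, s(7) = 12, s(8) = 23, s(9) = 3, s(10) = 13, s(11) = 8, s(12) = 25, s(13) = 2, s(14) = 28, s(15) = 15, s(16) = 7, s(17) = 11, s(18) = 9, s(19) = 10, s(20) = 24, s(21) = 17, s(22) = 6, s(23) = 26, s(24) = 16, s(25) = 21, s(26) = 4, s(27) = 27, s(28) = 1, s(29) = 14.
The sequence repeats with period 28.
(10510 - 1) mod 28 = 9, so s(10510) = s(10) = 13.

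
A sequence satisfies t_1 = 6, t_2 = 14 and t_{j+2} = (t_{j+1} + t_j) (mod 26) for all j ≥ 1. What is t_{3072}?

Listing terms: t_1 = 6; t_2 = 14; t_3 = 20; t_4 = 8; t_5 = 2; t_6 = 10; t_7 = 12; t_8 = 22; t_9 = 8; t_{10} = 4; t_{11} = 12; t_{12} = 16; t_{13} = 2; t_{14} = 18; t_{15} = 20; t_{16} = 12; t_{17} = 6; t_{18} = 18; t_{19} = 24; t_{20} = 16; t_{21} = 14; t_{22} = 4; t_{23} = 18; t_{24} = 22; t_{25} = 14; t_{26} = 10; t_{27} = 24; t_{28} = 8; t_{29} = 6; t_{30} = 14.
The sequence repeats with period 28.
(3072 - 1) mod 28 = 19, so t_{3072} = t_{20} = 16.

16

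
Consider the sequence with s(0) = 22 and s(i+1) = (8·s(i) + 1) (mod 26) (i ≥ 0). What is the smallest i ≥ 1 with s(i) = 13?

2

We have s(0) = 22, s(1) = 21, s(2) = 13, s(3) = 1, s(4) = 9, s(5) = 21.
Since s(5) = s(1) = 21, the sequence is eventually periodic: after a pre-period of length 1 it cycles with period 4.
The value 13 first appears (with i ≥ 1) at s(2).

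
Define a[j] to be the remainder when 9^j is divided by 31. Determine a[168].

16

We have a[1] = 9,  a[2] = 19,  a[3] = 16,  a[4] = 20,  a[5] = 25,  a[6] = 8,  a[7] = 10,  a[8] = 28,  a[9] = 4,  a[10] = 5,  a[11] = 14,  a[12] = 2,  a[13] = 18,  a[14] = 7,  a[15] = 1,  a[16] = 9.
The sequence repeats with period 15.
(168 - 1) mod 15 = 2, so a[168] = a[3] = 16.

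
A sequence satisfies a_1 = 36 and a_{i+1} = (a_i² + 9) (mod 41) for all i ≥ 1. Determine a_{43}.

Listing terms: a_1 = 36, a_2 = 34, a_3 = 17, a_4 = 11, a_5 = 7, a_6 = 17.
Since a_6 = a_3 = 17, the sequence is eventually periodic: after a pre-period of length 2 it cycles with period 3.
For i ≥ 3, a_i depends only on (i - 3) mod 3. (43 - 3) mod 3 = 1, so a_{43} = a_4 = 11.

11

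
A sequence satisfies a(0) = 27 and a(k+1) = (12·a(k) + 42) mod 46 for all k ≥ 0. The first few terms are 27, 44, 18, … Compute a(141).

40

a(0) = 27, a(1) = 44, a(2) = 18, a(3) = 28, a(4) = 10, a(5) = 24, a(6) = 8, a(7) = 0, a(8) = 42, a(9) = 40, a(10) = 16, a(11) = 4, a(12) = 44.
Since a(12) = a(1) = 44, the sequence is eventually periodic: after a pre-period of length 1 it cycles with period 11.
For k ≥ 1, a(k) depends only on (k - 1) mod 11. (141 - 1) mod 11 = 8, so a(141) = a(9) = 40.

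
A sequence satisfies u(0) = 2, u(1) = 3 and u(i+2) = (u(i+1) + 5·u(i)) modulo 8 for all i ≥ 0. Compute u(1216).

Computing terms: u(0) = 2,  u(1) = 3,  u(2) = 5,  u(3) = 4,  u(4) = 5,  u(5) = 1,  u(6) = 2,  u(7) = 7,  u(8) = 1,  u(9) = 4,  u(10) = 1,  u(11) = 5,  u(12) = 2,  u(13) = 3.
Since (u(12), u(13)) = (u(0), u(1)) = (2, 3) (two consecutive terms determine the rest), the sequence is periodic with period 12.
(1216 - 0) mod 12 = 4, so u(1216) = u(4) = 5.

5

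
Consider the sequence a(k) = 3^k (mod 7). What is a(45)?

We have a(0) = 1; a(1) = 3; a(2) = 2; a(3) = 6; a(4) = 4; a(5) = 5; a(6) = 1.
Since a(6) = a(0) = 1, the sequence is periodic with period 6.
So a(45) = a(0 + ((45-0) mod 6)) = a(3) = 6.

6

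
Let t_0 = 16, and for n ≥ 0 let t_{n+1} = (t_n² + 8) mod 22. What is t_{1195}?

0

Computing terms: t_0 = 16, t_1 = 0, t_2 = 8, t_3 = 6, t_4 = 0.
Since t_4 = t_1 = 0, the sequence is eventually periodic: after a pre-period of length 1 it cycles with period 3.
For n ≥ 1, t_n depends only on (n - 1) mod 3. (1195 - 1) mod 3 = 0, so t_{1195} = t_1 = 0.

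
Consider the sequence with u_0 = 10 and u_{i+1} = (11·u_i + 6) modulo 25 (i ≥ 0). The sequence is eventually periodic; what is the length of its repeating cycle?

25

Computing terms: u_0 = 10,  u_1 = 16,  u_2 = 7,  u_3 = 8,  u_4 = 19,  u_5 = 15,  u_6 = 21,  u_7 = 12,  u_8 = 13,  u_9 = 24,  u_{10} = 20,  u_{11} = 1,  u_{12} = 17,  u_{13} = 18,  u_{14} = 4,  u_{15} = 0,  u_{16} = 6,  u_{17} = 22,  u_{18} = 23,  u_{19} = 9,  u_{20} = 5,  u_{21} = 11,  u_{22} = 2,  u_{23} = 3,  u_{24} = 14,  u_{25} = 10.
Since u_{25} = u_0 = 10, the sequence is periodic with period 25.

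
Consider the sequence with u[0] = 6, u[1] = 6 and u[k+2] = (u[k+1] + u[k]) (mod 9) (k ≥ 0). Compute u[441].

Listing terms: u[0] = 6; u[1] = 6; u[2] = 3; u[3] = 0; u[4] = 3; u[5] = 3; u[6] = 6; u[7] = 0; u[8] = 6; u[9] = 6.
The sequence repeats with period 8.
(441 - 0) mod 8 = 1, so u[441] = u[1] = 6.

6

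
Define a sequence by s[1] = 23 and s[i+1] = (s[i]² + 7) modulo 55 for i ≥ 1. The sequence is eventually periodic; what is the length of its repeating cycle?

6

Computing terms: s[1] = 23,  s[2] = 41,  s[3] = 38,  s[4] = 21,  s[5] = 8,  s[6] = 16,  s[7] = 43,  s[8] = 41.
Since s[8] = s[2] = 41, the sequence is eventually periodic: after a pre-period of length 1 it cycles with period 6.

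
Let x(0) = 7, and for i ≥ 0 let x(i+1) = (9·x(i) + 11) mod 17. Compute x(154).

14

We have x(0) = 7, x(1) = 6, x(2) = 14, x(3) = 1, x(4) = 3, x(5) = 4, x(6) = 13, x(7) = 9, x(8) = 7.
The sequence repeats with period 8.
So x(154) = x(0 + ((154-0) mod 8)) = x(2) = 14.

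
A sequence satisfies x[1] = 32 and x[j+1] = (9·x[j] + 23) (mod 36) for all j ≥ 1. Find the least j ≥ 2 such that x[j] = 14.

3

We have x[1] = 32, x[2] = 23, x[3] = 14, x[4] = 5, x[5] = 32.
Since x[5] = x[1] = 32, the sequence is periodic with period 4.
The value 14 first appears (with j ≥ 2) at x[3].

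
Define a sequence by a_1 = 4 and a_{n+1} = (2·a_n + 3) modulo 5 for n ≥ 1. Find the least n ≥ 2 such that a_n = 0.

We have a_1 = 4,  a_2 = 1,  a_3 = 0,  a_4 = 3,  a_5 = 4.
The sequence repeats with period 4.
The value 0 first appears (with n ≥ 2) at a_3.

3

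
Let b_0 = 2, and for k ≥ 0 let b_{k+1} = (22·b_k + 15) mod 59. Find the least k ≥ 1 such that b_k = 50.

3

Computing terms: b_0 = 2, b_1 = 0, b_2 = 15, b_3 = 50, b_4 = 53, b_5 = 1, b_6 = 37, b_7 = 3, b_8 = 22, b_9 = 27, b_{10} = 19, b_{11} = 20, b_{12} = 42, b_{13} = 54, b_{14} = 23, b_{15} = 49, b_{16} = 31, b_{17} = 48, b_{18} = 9, b_{19} = 36, b_{20} = 40, b_{21} = 10, b_{22} = 58, b_{23} = 52, b_{24} = 38, b_{25} = 25, b_{26} = 34, b_{27} = 55, b_{28} = 45, b_{29} = 2.
Since b_{29} = b_0 = 2, the sequence is periodic with period 29.
The value 50 first appears (with k ≥ 1) at b_3.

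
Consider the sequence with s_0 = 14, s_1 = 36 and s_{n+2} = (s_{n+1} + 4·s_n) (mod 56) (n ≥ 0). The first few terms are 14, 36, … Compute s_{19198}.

52

We have s_0 = 14,  s_1 = 36,  s_2 = 36,  s_3 = 12,  s_4 = 44,  s_5 = 36,  s_6 = 44,  s_7 = 20,  s_8 = 28,  s_9 = 52,  s_{10} = 52,  s_{11} = 36,  s_{12} = 20,  s_{13} = 52,  s_{14} = 20,  s_{15} = 4,  s_{16} = 28,  s_{17} = 44,  s_{18} = 44,  s_{19} = 52,  s_{20} = 4,  s_{21} = 44,  s_{22} = 4,  s_{23} = 12,  s_{24} = 28,  s_{25} = 20,  s_{26} = 20,  s_{27} = 44,  s_{28} = 12,  s_{29} = 20,  s_{30} = 12,  s_{31} = 36,  s_{32} = 28,  s_{33} = 4,  s_{34} = 4,  s_{35} = 20,  s_{36} = 36,  s_{37} = 4,  s_{38} = 36,  s_{39} = 52,  s_{40} = 28,  s_{41} = 12,  s_{42} = 12,  s_{43} = 4,  s_{44} = 52,  s_{45} = 12,  s_{46} = 52,  s_{47} = 44,  s_{48} = 28,  s_{49} = 36,  s_{50} = 36.
Since (s_{49}, s_{50}) = (s_1, s_2) = (36, 36) (two consecutive terms determine the rest), the sequence is eventually periodic: after a pre-period of length 1 it cycles with period 48.
For n ≥ 1, s_n depends only on (n - 1) mod 48. (19198 - 1) mod 48 = 45, so s_{19198} = s_{46} = 52.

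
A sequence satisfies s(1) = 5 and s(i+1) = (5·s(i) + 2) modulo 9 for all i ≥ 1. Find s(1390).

3

We have s(1) = 5, s(2) = 0, s(3) = 2, s(4) = 3, s(5) = 8, s(6) = 6, s(7) = 5.
The sequence repeats with period 6.
So s(1390) = s(1 + ((1390-1) mod 6)) = s(4) = 3.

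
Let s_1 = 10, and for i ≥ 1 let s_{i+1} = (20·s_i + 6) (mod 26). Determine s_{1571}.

4

We have s_1 = 10; s_2 = 24; s_3 = 18; s_4 = 2; s_5 = 20; s_6 = 16; s_7 = 14; s_8 = 0; s_9 = 6; s_{10} = 22; s_{11} = 4; s_{12} = 8; s_{13} = 10.
Since s_{13} = s_1 = 10, the sequence is periodic with period 12.
(1571 - 1) mod 12 = 10, so s_{1571} = s_{11} = 4.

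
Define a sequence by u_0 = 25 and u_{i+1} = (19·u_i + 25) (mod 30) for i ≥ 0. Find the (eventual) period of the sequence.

6

Computing terms: u_0 = 25,  u_1 = 20,  u_2 = 15,  u_3 = 10,  u_4 = 5,  u_5 = 0,  u_6 = 25.
Since u_6 = u_0 = 25, the sequence is periodic with period 6.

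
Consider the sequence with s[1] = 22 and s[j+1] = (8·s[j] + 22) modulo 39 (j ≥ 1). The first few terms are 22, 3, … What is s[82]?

s[1] = 22; s[2] = 3; s[3] = 7; s[4] = 0; s[5] = 22.
The sequence repeats with period 4.
So s[82] = s[1 + ((82-1) mod 4)] = s[2] = 3.

3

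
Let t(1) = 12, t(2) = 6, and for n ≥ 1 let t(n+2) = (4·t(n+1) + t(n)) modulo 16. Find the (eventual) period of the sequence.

4

We have t(1) = 12; t(2) = 6; t(3) = 4; t(4) = 6; t(5) = 12; t(6) = 6.
The sequence repeats with period 4.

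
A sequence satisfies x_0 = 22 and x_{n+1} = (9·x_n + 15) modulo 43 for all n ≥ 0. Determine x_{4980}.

Listing terms: x_0 = 22, x_1 = 41, x_2 = 40, x_3 = 31, x_4 = 36, x_5 = 38, x_6 = 13, x_7 = 3, x_8 = 42, x_9 = 6, x_{10} = 26, x_{11} = 34, x_{12} = 20, x_{13} = 23, x_{14} = 7, x_{15} = 35, x_{16} = 29, x_{17} = 18, x_{18} = 5, x_{19} = 17, x_{20} = 39, x_{21} = 22.
The sequence repeats with period 21.
(4980 - 0) mod 21 = 3, so x_{4980} = x_3 = 31.

31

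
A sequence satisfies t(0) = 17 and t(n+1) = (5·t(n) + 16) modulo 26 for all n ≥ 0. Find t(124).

17

We have t(0) = 17,  t(1) = 23,  t(2) = 1,  t(3) = 21,  t(4) = 17.
Since t(4) = t(0) = 17, the sequence is periodic with period 4.
(124 - 0) mod 4 = 0, so t(124) = t(0) = 17.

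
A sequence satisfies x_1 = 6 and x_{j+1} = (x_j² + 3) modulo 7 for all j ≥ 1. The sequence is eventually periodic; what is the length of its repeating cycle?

We have x_1 = 6; x_2 = 4; x_3 = 5; x_4 = 0; x_5 = 3; x_6 = 5.
Since x_6 = x_3 = 5, the sequence is eventually periodic: after a pre-period of length 2 it cycles with period 3.

3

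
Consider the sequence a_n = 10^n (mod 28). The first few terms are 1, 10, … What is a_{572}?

We have a_0 = 1, a_1 = 10, a_2 = 16, a_3 = 20, a_4 = 4, a_5 = 12, a_6 = 8, a_7 = 24, a_8 = 16.
Since a_8 = a_2 = 16, the sequence is eventually periodic: after a pre-period of length 2 it cycles with period 6.
For n ≥ 2, a_n depends only on (n - 2) mod 6. (572 - 2) mod 6 = 0, so a_{572} = a_2 = 16.

16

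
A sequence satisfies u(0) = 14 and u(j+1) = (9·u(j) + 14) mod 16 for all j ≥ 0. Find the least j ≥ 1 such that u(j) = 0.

7

We have u(0) = 14; u(1) = 12; u(2) = 10; u(3) = 8; u(4) = 6; u(5) = 4; u(6) = 2; u(7) = 0; u(8) = 14.
The sequence repeats with period 8.
The value 0 first appears (with j ≥ 1) at u(7).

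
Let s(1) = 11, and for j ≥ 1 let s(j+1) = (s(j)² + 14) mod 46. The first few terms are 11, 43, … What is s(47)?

3

Listing terms: s(1) = 11, s(2) = 43, s(3) = 23, s(4) = 37, s(5) = 3, s(6) = 23.
Since s(6) = s(3) = 23, the sequence is eventually periodic: after a pre-period of length 2 it cycles with period 3.
For j ≥ 3, s(j) depends only on (j - 3) mod 3. (47 - 3) mod 3 = 2, so s(47) = s(5) = 3.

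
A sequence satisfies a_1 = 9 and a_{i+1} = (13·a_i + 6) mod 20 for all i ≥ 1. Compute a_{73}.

We have a_1 = 9,  a_2 = 3,  a_3 = 5,  a_4 = 11,  a_5 = 9.
The sequence repeats with period 4.
(73 - 1) mod 4 = 0, so a_{73} = a_1 = 9.

9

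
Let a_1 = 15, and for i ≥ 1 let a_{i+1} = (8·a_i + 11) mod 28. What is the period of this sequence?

7

a_1 = 15, a_2 = 19, a_3 = 23, a_4 = 27, a_5 = 3, a_6 = 7, a_7 = 11, a_8 = 15.
The sequence repeats with period 7.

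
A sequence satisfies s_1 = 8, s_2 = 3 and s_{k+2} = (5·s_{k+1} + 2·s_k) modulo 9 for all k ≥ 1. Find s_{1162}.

8

Computing terms: s_1 = 8,  s_2 = 3,  s_3 = 4,  s_4 = 8,  s_5 = 3.
The sequence repeats with period 3.
So s_{1162} = s_{1 + ((1162-1) mod 3)} = s_1 = 8.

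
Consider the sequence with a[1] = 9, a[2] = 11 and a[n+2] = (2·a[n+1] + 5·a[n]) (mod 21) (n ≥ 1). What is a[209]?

8

Listing terms: a[1] = 9,  a[2] = 11,  a[3] = 4,  a[4] = 0,  a[5] = 20,  a[6] = 19,  a[7] = 12,  a[8] = 14,  a[9] = 4,  a[10] = 15,  a[11] = 8,  a[12] = 7,  a[13] = 12,  a[14] = 17,  a[15] = 10,  a[16] = 0,  a[17] = 8,  a[18] = 16,  a[19] = 9,  a[20] = 14,  a[21] = 10,  a[22] = 6,  a[23] = 20,  a[24] = 7,  a[25] = 9,  a[26] = 11.
Since (a[25], a[26]) = (a[1], a[2]) = (9, 11) (two consecutive terms determine the rest), the sequence is periodic with period 24.
(209 - 1) mod 24 = 16, so a[209] = a[17] = 8.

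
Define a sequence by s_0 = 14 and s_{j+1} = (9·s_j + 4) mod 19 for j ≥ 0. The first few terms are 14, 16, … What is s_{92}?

15

Computing terms: s_0 = 14; s_1 = 16; s_2 = 15; s_3 = 6; s_4 = 1; s_5 = 13; s_6 = 7; s_7 = 10; s_8 = 18; s_9 = 14.
The sequence repeats with period 9.
So s_{92} = s_{0 + ((92-0) mod 9)} = s_2 = 15.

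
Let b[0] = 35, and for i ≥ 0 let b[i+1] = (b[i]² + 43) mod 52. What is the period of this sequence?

We have b[0] = 35, b[1] = 20, b[2] = 27, b[3] = 44, b[4] = 3, b[5] = 0, b[6] = 43, b[7] = 20.
Since b[7] = b[1] = 20, the sequence is eventually periodic: after a pre-period of length 1 it cycles with period 6.

6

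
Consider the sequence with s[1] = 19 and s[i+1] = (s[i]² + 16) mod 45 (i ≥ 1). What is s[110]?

We have s[1] = 19, s[2] = 17, s[3] = 35, s[4] = 26, s[5] = 17.
Since s[5] = s[2] = 17, the sequence is eventually periodic: after a pre-period of length 1 it cycles with period 3.
For i ≥ 2, s[i] depends only on (i - 2) mod 3. (110 - 2) mod 3 = 0, so s[110] = s[2] = 17.

17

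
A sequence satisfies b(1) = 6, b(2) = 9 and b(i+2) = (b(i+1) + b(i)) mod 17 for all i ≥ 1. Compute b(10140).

5

Computing terms: b(1) = 6; b(2) = 9; b(3) = 15; b(4) = 7; b(5) = 5; b(6) = 12; b(7) = 0; b(8) = 12; b(9) = 12; b(10) = 7; b(11) = 2; b(12) = 9; b(13) = 11; b(14) = 3; b(15) = 14; b(16) = 0; b(17) = 14; b(18) = 14; b(19) = 11; b(20) = 8; b(21) = 2; b(22) = 10; b(23) = 12; b(24) = 5; b(25) = 0; b(26) = 5; b(27) = 5; b(28) = 10; b(29) = 15; b(30) = 8; b(31) = 6; b(32) = 14; b(33) = 3; b(34) = 0; b(35) = 3; b(36) = 3; b(37) = 6; b(38) = 9.
Since (b(37), b(38)) = (b(1), b(2)) = (6, 9) (two consecutive terms determine the rest), the sequence is periodic with period 36.
(10140 - 1) mod 36 = 23, so b(10140) = b(24) = 5.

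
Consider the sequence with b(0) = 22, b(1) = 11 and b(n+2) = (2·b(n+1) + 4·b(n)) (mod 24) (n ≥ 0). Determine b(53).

Computing terms: b(0) = 22; b(1) = 11; b(2) = 14; b(3) = 0; b(4) = 8; b(5) = 16; b(6) = 16; b(7) = 0; b(8) = 16; b(9) = 8; b(10) = 8; b(11) = 0; b(12) = 8.
Since (b(11), b(12)) = (b(3), b(4)) = (0, 8) (two consecutive terms determine the rest), the sequence is eventually periodic: after a pre-period of length 3 it cycles with period 8.
For n ≥ 3, b(n) depends only on (n - 3) mod 8. (53 - 3) mod 8 = 2, so b(53) = b(5) = 16.

16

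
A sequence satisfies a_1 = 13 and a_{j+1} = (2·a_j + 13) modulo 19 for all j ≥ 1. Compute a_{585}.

12

a_1 = 13, a_2 = 1, a_3 = 15, a_4 = 5, a_5 = 4, a_6 = 2, a_7 = 17, a_8 = 9, a_9 = 12, a_{10} = 18, a_{11} = 11, a_{12} = 16, a_{13} = 7, a_{14} = 8, a_{15} = 10, a_{16} = 14, a_{17} = 3, a_{18} = 0, a_{19} = 13.
The sequence repeats with period 18.
So a_{585} = a_{1 + ((585-1) mod 18)} = a_9 = 12.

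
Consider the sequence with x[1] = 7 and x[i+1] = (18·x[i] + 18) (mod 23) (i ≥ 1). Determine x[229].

We have x[1] = 7, x[2] = 6, x[3] = 11, x[4] = 9, x[5] = 19, x[6] = 15, x[7] = 12, x[8] = 4, x[9] = 21, x[10] = 5, x[11] = 16, x[12] = 7.
The sequence repeats with period 11.
(229 - 1) mod 11 = 8, so x[229] = x[9] = 21.

21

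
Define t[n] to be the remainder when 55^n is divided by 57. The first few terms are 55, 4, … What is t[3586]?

Computing terms: t[1] = 55, t[2] = 4, t[3] = 49, t[4] = 16, t[5] = 25, t[6] = 7, t[7] = 43, t[8] = 28, t[9] = 1, t[10] = 55.
Since t[10] = t[1] = 55, the sequence is periodic with period 9.
(3586 - 1) mod 9 = 3, so t[3586] = t[4] = 16.

16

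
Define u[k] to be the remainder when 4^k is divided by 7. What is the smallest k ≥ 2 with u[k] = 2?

We have u[1] = 4, u[2] = 2, u[3] = 1, u[4] = 4.
Since u[4] = u[1] = 4, the sequence is periodic with period 3.
The value 2 first appears (with k ≥ 2) at u[2].

2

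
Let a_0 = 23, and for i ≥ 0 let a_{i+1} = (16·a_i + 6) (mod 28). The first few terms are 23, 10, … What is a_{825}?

2

We have a_0 = 23; a_1 = 10; a_2 = 26; a_3 = 2; a_4 = 10.
Since a_4 = a_1 = 10, the sequence is eventually periodic: after a pre-period of length 1 it cycles with period 3.
For i ≥ 1, a_i depends only on (i - 1) mod 3. (825 - 1) mod 3 = 2, so a_{825} = a_3 = 2.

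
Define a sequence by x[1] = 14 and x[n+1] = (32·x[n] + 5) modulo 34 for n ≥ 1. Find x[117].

29

Listing terms: x[1] = 14, x[2] = 11, x[3] = 17, x[4] = 5, x[5] = 29, x[6] = 15, x[7] = 9, x[8] = 21, x[9] = 31, x[10] = 11.
Since x[10] = x[2] = 11, the sequence is eventually periodic: after a pre-period of length 1 it cycles with period 8.
For n ≥ 2, x[n] depends only on (n - 2) mod 8. (117 - 2) mod 8 = 3, so x[117] = x[5] = 29.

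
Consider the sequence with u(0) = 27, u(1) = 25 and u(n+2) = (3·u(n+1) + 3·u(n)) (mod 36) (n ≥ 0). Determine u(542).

0

Listing terms: u(0) = 27, u(1) = 25, u(2) = 12, u(3) = 3, u(4) = 9, u(5) = 0, u(6) = 27, u(7) = 9, u(8) = 0.
Since (u(7), u(8)) = (u(4), u(5)) = (9, 0) (two consecutive terms determine the rest), the sequence is eventually periodic: after a pre-period of length 4 it cycles with period 3.
For n ≥ 4, u(n) depends only on (n - 4) mod 3. (542 - 4) mod 3 = 1, so u(542) = u(5) = 0.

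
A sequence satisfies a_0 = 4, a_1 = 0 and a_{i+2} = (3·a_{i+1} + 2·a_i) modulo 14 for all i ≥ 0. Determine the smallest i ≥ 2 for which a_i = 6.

Listing terms: a_0 = 4, a_1 = 0, a_2 = 8, a_3 = 10, a_4 = 4, a_5 = 4, a_6 = 6, a_7 = 12, a_8 = 6, a_9 = 0, a_{10} = 12, a_{11} = 8, a_{12} = 6, a_{13} = 6, a_{14} = 2, a_{15} = 4, a_{16} = 2, a_{17} = 0, a_{18} = 4, a_{19} = 12, a_{20} = 2, a_{21} = 2, a_{22} = 10, a_{23} = 6, a_{24} = 10, a_{25} = 0, a_{26} = 6, a_{27} = 4, a_{28} = 10, a_{29} = 10, a_{30} = 8, a_{31} = 2, a_{32} = 8, a_{33} = 0, a_{34} = 2, a_{35} = 6, a_{36} = 8, a_{37} = 8, a_{38} = 12, a_{39} = 10, a_{40} = 12, a_{41} = 0, a_{42} = 10, a_{43} = 2, a_{44} = 12, a_{45} = 12, a_{46} = 4, a_{47} = 8, a_{48} = 4, a_{49} = 0.
The sequence repeats with period 48.
The value 6 first appears (with i ≥ 2) at a_6.

6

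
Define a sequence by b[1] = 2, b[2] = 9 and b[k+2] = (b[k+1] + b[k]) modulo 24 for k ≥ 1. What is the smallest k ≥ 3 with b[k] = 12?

10

We have b[1] = 2, b[2] = 9, b[3] = 11, b[4] = 20, b[5] = 7, b[6] = 3, b[7] = 10, b[8] = 13, b[9] = 23, b[10] = 12, b[11] = 11, b[12] = 23, b[13] = 10, b[14] = 9, b[15] = 19, b[16] = 4, b[17] = 23, b[18] = 3, b[19] = 2, b[20] = 5, b[21] = 7, b[22] = 12, b[23] = 19, b[24] = 7, b[25] = 2, b[26] = 9.
The sequence repeats with period 24.
The value 12 first appears (with k ≥ 3) at b[10].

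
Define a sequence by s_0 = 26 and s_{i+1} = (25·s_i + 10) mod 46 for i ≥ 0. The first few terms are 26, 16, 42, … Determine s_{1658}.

Computing terms: s_0 = 26, s_1 = 16, s_2 = 42, s_3 = 2, s_4 = 14, s_5 = 38, s_6 = 40, s_7 = 44, s_8 = 6, s_9 = 22, s_{10} = 8, s_{11} = 26.
Since s_{11} = s_0 = 26, the sequence is periodic with period 11.
So s_{1658} = s_{0 + ((1658-0) mod 11)} = s_8 = 6.

6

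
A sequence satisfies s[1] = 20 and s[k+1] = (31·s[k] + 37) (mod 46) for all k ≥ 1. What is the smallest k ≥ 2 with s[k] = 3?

Listing terms: s[1] = 20, s[2] = 13, s[3] = 26, s[4] = 15, s[5] = 42, s[6] = 5, s[7] = 8, s[8] = 9, s[9] = 40, s[10] = 35, s[11] = 18, s[12] = 43, s[13] = 36, s[14] = 3, s[15] = 38, s[16] = 19, s[17] = 28, s[18] = 31, s[19] = 32, s[20] = 17, s[21] = 12, s[22] = 41, s[23] = 20.
The sequence repeats with period 22.
The value 3 first appears (with k ≥ 2) at s[14].

14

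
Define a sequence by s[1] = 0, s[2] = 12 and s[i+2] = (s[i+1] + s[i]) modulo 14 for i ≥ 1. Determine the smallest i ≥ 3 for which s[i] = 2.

Listing terms: s[1] = 0,  s[2] = 12,  s[3] = 12,  s[4] = 10,  s[5] = 8,  s[6] = 4,  s[7] = 12,  s[8] = 2,  s[9] = 0,  s[10] = 2,  s[11] = 2,  s[12] = 4,  s[13] = 6,  s[14] = 10,  s[15] = 2,  s[16] = 12,  s[17] = 0,  s[18] = 12.
Since (s[17], s[18]) = (s[1], s[2]) = (0, 12) (two consecutive terms determine the rest), the sequence is periodic with period 16.
The value 2 first appears (with i ≥ 3) at s[8].

8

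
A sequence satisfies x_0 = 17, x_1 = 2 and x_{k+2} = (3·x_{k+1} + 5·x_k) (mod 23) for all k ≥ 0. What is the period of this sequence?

Computing terms: x_0 = 17,  x_1 = 2,  x_2 = 22,  x_3 = 7,  x_4 = 16,  x_5 = 14,  x_6 = 7,  x_7 = 22,  x_8 = 9,  x_9 = 22,  x_{10} = 19,  x_{11} = 6,  x_{12} = 21,  x_{13} = 1,  x_{14} = 16,  x_{15} = 7,  x_{16} = 9,  x_{17} = 16,  x_{18} = 1,  x_{19} = 14,  x_{20} = 1,  x_{21} = 4,  x_{22} = 17,  x_{23} = 2.
Since (x_{22}, x_{23}) = (x_0, x_1) = (17, 2) (two consecutive terms determine the rest), the sequence is periodic with period 22.

22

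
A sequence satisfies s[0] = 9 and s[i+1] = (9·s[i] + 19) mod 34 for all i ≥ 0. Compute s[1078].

We have s[0] = 9; s[1] = 32; s[2] = 1; s[3] = 28; s[4] = 33; s[5] = 10; s[6] = 7; s[7] = 14; s[8] = 9.
The sequence repeats with period 8.
So s[1078] = s[0 + ((1078-0) mod 8)] = s[6] = 7.

7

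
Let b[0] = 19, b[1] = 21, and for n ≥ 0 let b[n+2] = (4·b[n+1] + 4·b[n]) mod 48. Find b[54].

32

Computing terms: b[0] = 19, b[1] = 21, b[2] = 16, b[3] = 4, b[4] = 32, b[5] = 0, b[6] = 32, b[7] = 32, b[8] = 16, b[9] = 0, b[10] = 16, b[11] = 16, b[12] = 32, b[13] = 0.
Since (b[12], b[13]) = (b[4], b[5]) = (32, 0) (two consecutive terms determine the rest), the sequence is eventually periodic: after a pre-period of length 4 it cycles with period 8.
For n ≥ 4, b[n] depends only on (n - 4) mod 8. (54 - 4) mod 8 = 2, so b[54] = b[6] = 32.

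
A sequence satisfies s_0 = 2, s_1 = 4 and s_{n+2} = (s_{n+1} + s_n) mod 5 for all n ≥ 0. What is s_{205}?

s_0 = 2; s_1 = 4; s_2 = 1; s_3 = 0; s_4 = 1; s_5 = 1; s_6 = 2; s_7 = 3; s_8 = 0; s_9 = 3; s_{10} = 3; s_{11} = 1; s_{12} = 4; s_{13} = 0; s_{14} = 4; s_{15} = 4; s_{16} = 3; s_{17} = 2; s_{18} = 0; s_{19} = 2; s_{20} = 2; s_{21} = 4.
Since (s_{20}, s_{21}) = (s_0, s_1) = (2, 4) (two consecutive terms determine the rest), the sequence is periodic with period 20.
(205 - 0) mod 20 = 5, so s_{205} = s_5 = 1.

1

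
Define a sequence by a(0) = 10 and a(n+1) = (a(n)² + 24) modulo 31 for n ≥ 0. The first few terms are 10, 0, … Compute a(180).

Computing terms: a(0) = 10,  a(1) = 0,  a(2) = 24,  a(3) = 11,  a(4) = 21,  a(5) = 0.
Since a(5) = a(1) = 0, the sequence is eventually periodic: after a pre-period of length 1 it cycles with period 4.
For n ≥ 1, a(n) depends only on (n - 1) mod 4. (180 - 1) mod 4 = 3, so a(180) = a(4) = 21.

21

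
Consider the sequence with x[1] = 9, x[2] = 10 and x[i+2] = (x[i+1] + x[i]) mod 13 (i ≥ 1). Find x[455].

x[1] = 9; x[2] = 10; x[3] = 6; x[4] = 3; x[5] = 9; x[6] = 12; x[7] = 8; x[8] = 7; x[9] = 2; x[10] = 9; x[11] = 11; x[12] = 7; x[13] = 5; x[14] = 12; x[15] = 4; x[16] = 3; x[17] = 7; x[18] = 10; x[19] = 4; x[20] = 1; x[21] = 5; x[22] = 6; x[23] = 11; x[24] = 4; x[25] = 2; x[26] = 6; x[27] = 8; x[28] = 1; x[29] = 9; x[30] = 10.
The sequence repeats with period 28.
So x[455] = x[1 + ((455-1) mod 28)] = x[7] = 8.

8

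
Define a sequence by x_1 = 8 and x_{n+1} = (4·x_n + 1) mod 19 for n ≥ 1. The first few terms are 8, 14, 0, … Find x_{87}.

2

Listing terms: x_1 = 8,  x_2 = 14,  x_3 = 0,  x_4 = 1,  x_5 = 5,  x_6 = 2,  x_7 = 9,  x_8 = 18,  x_9 = 16,  x_{10} = 8.
The sequence repeats with period 9.
So x_{87} = x_{1 + ((87-1) mod 9)} = x_6 = 2.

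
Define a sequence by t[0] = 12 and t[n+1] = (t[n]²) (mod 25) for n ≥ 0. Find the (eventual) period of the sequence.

4

We have t[0] = 12,  t[1] = 19,  t[2] = 11,  t[3] = 21,  t[4] = 16,  t[5] = 6,  t[6] = 11.
Since t[6] = t[2] = 11, the sequence is eventually periodic: after a pre-period of length 2 it cycles with period 4.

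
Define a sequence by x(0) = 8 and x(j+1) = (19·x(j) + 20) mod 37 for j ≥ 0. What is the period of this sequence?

36

Computing terms: x(0) = 8, x(1) = 24, x(2) = 32, x(3) = 36, x(4) = 1, x(5) = 2, x(6) = 21, x(7) = 12, x(8) = 26, x(9) = 33, x(10) = 18, x(11) = 29, x(12) = 16, x(13) = 28, x(14) = 34, x(15) = 0, x(16) = 20, x(17) = 30, x(18) = 35, x(19) = 19, x(20) = 11, x(21) = 7, x(22) = 5, x(23) = 4, x(24) = 22, x(25) = 31, x(26) = 17, x(27) = 10, x(28) = 25, x(29) = 14, x(30) = 27, x(31) = 15, x(32) = 9, x(33) = 6, x(34) = 23, x(35) = 13, x(36) = 8.
Since x(36) = x(0) = 8, the sequence is periodic with period 36.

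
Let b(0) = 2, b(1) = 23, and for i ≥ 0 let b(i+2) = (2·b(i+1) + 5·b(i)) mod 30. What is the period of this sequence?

b(0) = 2,  b(1) = 23,  b(2) = 26,  b(3) = 17,  b(4) = 14,  b(5) = 23,  b(6) = 26.
Since (b(5), b(6)) = (b(1), b(2)) = (23, 26) (two consecutive terms determine the rest), the sequence is eventually periodic: after a pre-period of length 1 it cycles with period 4.

4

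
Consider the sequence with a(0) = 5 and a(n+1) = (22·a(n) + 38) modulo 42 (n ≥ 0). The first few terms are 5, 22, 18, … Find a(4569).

Listing terms: a(0) = 5; a(1) = 22; a(2) = 18; a(3) = 14; a(4) = 10; a(5) = 6; a(6) = 2; a(7) = 40; a(8) = 36; a(9) = 32; a(10) = 28; a(11) = 24; a(12) = 20; a(13) = 16; a(14) = 12; a(15) = 8; a(16) = 4; a(17) = 0; a(18) = 38; a(19) = 34; a(20) = 30; a(21) = 26; a(22) = 22.
Since a(22) = a(1) = 22, the sequence is eventually periodic: after a pre-period of length 1 it cycles with period 21.
For n ≥ 1, a(n) depends only on (n - 1) mod 21. (4569 - 1) mod 21 = 11, so a(4569) = a(12) = 20.

20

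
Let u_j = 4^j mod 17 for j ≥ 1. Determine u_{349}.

Computing terms: u_1 = 4; u_2 = 16; u_3 = 13; u_4 = 1; u_5 = 4.
The sequence repeats with period 4.
So u_{349} = u_{1 + ((349-1) mod 4)} = u_1 = 4.

4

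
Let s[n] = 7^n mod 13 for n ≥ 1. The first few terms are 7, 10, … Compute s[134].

Listing terms: s[1] = 7, s[2] = 10, s[3] = 5, s[4] = 9, s[5] = 11, s[6] = 12, s[7] = 6, s[8] = 3, s[9] = 8, s[10] = 4, s[11] = 2, s[12] = 1, s[13] = 7.
Since s[13] = s[1] = 7, the sequence is periodic with period 12.
So s[134] = s[1 + ((134-1) mod 12)] = s[2] = 10.

10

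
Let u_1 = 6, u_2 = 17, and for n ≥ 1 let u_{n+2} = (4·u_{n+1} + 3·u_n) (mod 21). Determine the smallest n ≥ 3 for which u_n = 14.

7

Listing terms: u_1 = 6, u_2 = 17, u_3 = 2, u_4 = 17, u_5 = 11, u_6 = 11, u_7 = 14, u_8 = 5, u_9 = 20, u_{10} = 11, u_{11} = 20, u_{12} = 8, u_{13} = 8, u_{14} = 14, u_{15} = 17, u_{16} = 5, u_{17} = 8, u_{18} = 5, u_{19} = 2, u_{20} = 2, u_{21} = 14, u_{22} = 20, u_{23} = 17, u_{24} = 2.
Since (u_{23}, u_{24}) = (u_2, u_3) = (17, 2) (two consecutive terms determine the rest), the sequence is eventually periodic: after a pre-period of length 1 it cycles with period 21.
The value 14 first appears (with n ≥ 3) at u_7.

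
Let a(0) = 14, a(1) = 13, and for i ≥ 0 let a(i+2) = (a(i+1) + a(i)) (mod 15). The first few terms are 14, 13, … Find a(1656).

11

We have a(0) = 14, a(1) = 13, a(2) = 12, a(3) = 10, a(4) = 7, a(5) = 2, a(6) = 9, a(7) = 11, a(8) = 5, a(9) = 1, a(10) = 6, a(11) = 7, a(12) = 13, a(13) = 5, a(14) = 3, a(15) = 8, a(16) = 11, a(17) = 4, a(18) = 0, a(19) = 4, a(20) = 4, a(21) = 8, a(22) = 12, a(23) = 5, a(24) = 2, a(25) = 7, a(26) = 9, a(27) = 1, a(28) = 10, a(29) = 11, a(30) = 6, a(31) = 2, a(32) = 8, a(33) = 10, a(34) = 3, a(35) = 13, a(36) = 1, a(37) = 14, a(38) = 0, a(39) = 14, a(40) = 14, a(41) = 13.
The sequence repeats with period 40.
(1656 - 0) mod 40 = 16, so a(1656) = a(16) = 11.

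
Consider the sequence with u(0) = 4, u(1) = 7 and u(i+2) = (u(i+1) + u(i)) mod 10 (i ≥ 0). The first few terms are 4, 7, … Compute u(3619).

Listing terms: u(0) = 4; u(1) = 7; u(2) = 1; u(3) = 8; u(4) = 9; u(5) = 7; u(6) = 6; u(7) = 3; u(8) = 9; u(9) = 2; u(10) = 1; u(11) = 3; u(12) = 4; u(13) = 7.
Since (u(12), u(13)) = (u(0), u(1)) = (4, 7) (two consecutive terms determine the rest), the sequence is periodic with period 12.
So u(3619) = u(0 + ((3619-0) mod 12)) = u(7) = 3.

3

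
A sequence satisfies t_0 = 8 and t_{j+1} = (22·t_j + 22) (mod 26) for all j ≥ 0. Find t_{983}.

Computing terms: t_0 = 8,  t_1 = 16,  t_2 = 10,  t_3 = 8.
Since t_3 = t_0 = 8, the sequence is periodic with period 3.
So t_{983} = t_{0 + ((983-0) mod 3)} = t_2 = 10.

10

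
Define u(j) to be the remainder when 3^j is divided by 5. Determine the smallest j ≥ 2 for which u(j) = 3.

5

Listing terms: u(1) = 3; u(2) = 4; u(3) = 2; u(4) = 1; u(5) = 3.
The sequence repeats with period 4.
The value 3 next appears (with j ≥ 2) at u(5).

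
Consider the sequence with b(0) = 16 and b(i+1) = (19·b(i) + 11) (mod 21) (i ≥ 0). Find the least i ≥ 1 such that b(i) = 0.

We have b(0) = 16, b(1) = 0, b(2) = 11, b(3) = 10, b(4) = 12, b(5) = 8, b(6) = 16.
The sequence repeats with period 6.
The value 0 first appears (with i ≥ 1) at b(1).

1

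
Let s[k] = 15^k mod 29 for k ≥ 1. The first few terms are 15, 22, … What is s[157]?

18

Listing terms: s[1] = 15,  s[2] = 22,  s[3] = 11,  s[4] = 20,  s[5] = 10,  s[6] = 5,  s[7] = 17,  s[8] = 23,  s[9] = 26,  s[10] = 13,  s[11] = 21,  s[12] = 25,  s[13] = 27,  s[14] = 28,  s[15] = 14,  s[16] = 7,  s[17] = 18,  s[18] = 9,  s[19] = 19,  s[20] = 24,  s[21] = 12,  s[22] = 6,  s[23] = 3,  s[24] = 16,  s[25] = 8,  s[26] = 4,  s[27] = 2,  s[28] = 1,  s[29] = 15.
The sequence repeats with period 28.
So s[157] = s[1 + ((157-1) mod 28)] = s[17] = 18.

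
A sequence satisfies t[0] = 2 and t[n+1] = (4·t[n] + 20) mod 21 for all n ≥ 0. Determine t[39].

t[0] = 2; t[1] = 7; t[2] = 6; t[3] = 2.
Since t[3] = t[0] = 2, the sequence is periodic with period 3.
(39 - 0) mod 3 = 0, so t[39] = t[0] = 2.

2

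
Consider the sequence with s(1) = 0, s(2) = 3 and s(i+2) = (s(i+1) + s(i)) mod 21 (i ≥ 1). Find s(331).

Computing terms: s(1) = 0,  s(2) = 3,  s(3) = 3,  s(4) = 6,  s(5) = 9,  s(6) = 15,  s(7) = 3,  s(8) = 18,  s(9) = 0,  s(10) = 18,  s(11) = 18,  s(12) = 15,  s(13) = 12,  s(14) = 6,  s(15) = 18,  s(16) = 3,  s(17) = 0,  s(18) = 3.
Since (s(17), s(18)) = (s(1), s(2)) = (0, 3) (two consecutive terms determine the rest), the sequence is periodic with period 16.
So s(331) = s(1 + ((331-1) mod 16)) = s(11) = 18.

18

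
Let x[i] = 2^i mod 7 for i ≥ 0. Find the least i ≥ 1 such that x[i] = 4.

x[0] = 1,  x[1] = 2,  x[2] = 4,  x[3] = 1.
Since x[3] = x[0] = 1, the sequence is periodic with period 3.
The value 4 first appears (with i ≥ 1) at x[2].

2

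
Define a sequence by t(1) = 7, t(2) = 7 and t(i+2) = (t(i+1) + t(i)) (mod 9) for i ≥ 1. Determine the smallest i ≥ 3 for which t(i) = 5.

3

Listing terms: t(1) = 7,  t(2) = 7,  t(3) = 5,  t(4) = 3,  t(5) = 8,  t(6) = 2,  t(7) = 1,  t(8) = 3,  t(9) = 4,  t(10) = 7,  t(11) = 2,  t(12) = 0,  t(13) = 2,  t(14) = 2,  t(15) = 4,  t(16) = 6,  t(17) = 1,  t(18) = 7,  t(19) = 8,  t(20) = 6,  t(21) = 5,  t(22) = 2,  t(23) = 7,  t(24) = 0,  t(25) = 7,  t(26) = 7.
Since (t(25), t(26)) = (t(1), t(2)) = (7, 7) (two consecutive terms determine the rest), the sequence is periodic with period 24.
The value 5 first appears (with i ≥ 3) at t(3).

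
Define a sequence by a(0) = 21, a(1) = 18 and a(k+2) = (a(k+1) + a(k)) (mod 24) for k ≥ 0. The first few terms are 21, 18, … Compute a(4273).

a(0) = 21,  a(1) = 18,  a(2) = 15,  a(3) = 9,  a(4) = 0,  a(5) = 9,  a(6) = 9,  a(7) = 18,  a(8) = 3,  a(9) = 21,  a(10) = 0,  a(11) = 21,  a(12) = 21,  a(13) = 18.
The sequence repeats with period 12.
(4273 - 0) mod 12 = 1, so a(4273) = a(1) = 18.

18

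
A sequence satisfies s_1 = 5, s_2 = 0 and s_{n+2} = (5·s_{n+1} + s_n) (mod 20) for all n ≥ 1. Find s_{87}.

5

Computing terms: s_1 = 5, s_2 = 0, s_3 = 5, s_4 = 5, s_5 = 10, s_6 = 15, s_7 = 5, s_8 = 0.
Since (s_7, s_8) = (s_1, s_2) = (5, 0) (two consecutive terms determine the rest), the sequence is periodic with period 6.
(87 - 1) mod 6 = 2, so s_{87} = s_3 = 5.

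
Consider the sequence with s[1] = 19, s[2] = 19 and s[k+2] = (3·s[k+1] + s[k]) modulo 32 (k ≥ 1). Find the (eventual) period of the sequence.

We have s[1] = 19; s[2] = 19; s[3] = 12; s[4] = 23; s[5] = 17; s[6] = 10; s[7] = 15; s[8] = 23; s[9] = 20; s[10] = 19; s[11] = 13; s[12] = 26; s[13] = 27; s[14] = 11; s[15] = 28; s[16] = 31; s[17] = 25; s[18] = 10; s[19] = 23; s[20] = 15; s[21] = 4; s[22] = 27; s[23] = 21; s[24] = 26; s[25] = 3; s[26] = 3; s[27] = 12; s[28] = 7; s[29] = 1; s[30] = 10; s[31] = 31; s[32] = 7; s[33] = 20; s[34] = 3; s[35] = 29; s[36] = 26; s[37] = 11; s[38] = 27; s[39] = 28; s[40] = 15; s[41] = 9; s[42] = 10; s[43] = 7; s[44] = 31; s[45] = 4; s[46] = 11; s[47] = 5; s[48] = 26; s[49] = 19; s[50] = 19.
Since (s[49], s[50]) = (s[1], s[2]) = (19, 19) (two consecutive terms determine the rest), the sequence is periodic with period 48.

48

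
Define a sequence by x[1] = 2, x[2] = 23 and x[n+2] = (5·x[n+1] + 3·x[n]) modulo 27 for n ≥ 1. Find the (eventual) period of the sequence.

18

x[1] = 2,  x[2] = 23,  x[3] = 13,  x[4] = 26,  x[5] = 7,  x[6] = 5,  x[7] = 19,  x[8] = 2,  x[9] = 13,  x[10] = 17,  x[11] = 16,  x[12] = 23,  x[13] = 1,  x[14] = 20,  x[15] = 22,  x[16] = 8,  x[17] = 25,  x[18] = 14,  x[19] = 10,  x[20] = 11,  x[21] = 4,  x[22] = 26,  x[23] = 7.
Since (x[22], x[23]) = (x[4], x[5]) = (26, 7) (two consecutive terms determine the rest), the sequence is eventually periodic: after a pre-period of length 3 it cycles with period 18.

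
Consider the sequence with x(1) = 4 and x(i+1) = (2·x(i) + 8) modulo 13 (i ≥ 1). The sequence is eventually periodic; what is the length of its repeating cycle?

12

x(1) = 4, x(2) = 3, x(3) = 1, x(4) = 10, x(5) = 2, x(6) = 12, x(7) = 6, x(8) = 7, x(9) = 9, x(10) = 0, x(11) = 8, x(12) = 11, x(13) = 4.
Since x(13) = x(1) = 4, the sequence is periodic with period 12.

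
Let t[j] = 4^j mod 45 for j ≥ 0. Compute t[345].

Computing terms: t[0] = 1,  t[1] = 4,  t[2] = 16,  t[3] = 19,  t[4] = 31,  t[5] = 34,  t[6] = 1.
Since t[6] = t[0] = 1, the sequence is periodic with period 6.
So t[345] = t[0 + ((345-0) mod 6)] = t[3] = 19.

19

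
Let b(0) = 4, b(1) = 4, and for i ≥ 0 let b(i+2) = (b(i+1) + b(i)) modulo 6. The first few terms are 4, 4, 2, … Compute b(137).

Computing terms: b(0) = 4, b(1) = 4, b(2) = 2, b(3) = 0, b(4) = 2, b(5) = 2, b(6) = 4, b(7) = 0, b(8) = 4, b(9) = 4.
The sequence repeats with period 8.
So b(137) = b(0 + ((137-0) mod 8)) = b(1) = 4.

4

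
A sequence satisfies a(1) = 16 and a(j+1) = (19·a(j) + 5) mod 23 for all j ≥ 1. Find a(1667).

We have a(1) = 16, a(2) = 10, a(3) = 11, a(4) = 7, a(5) = 0, a(6) = 5, a(7) = 8, a(8) = 19, a(9) = 21, a(10) = 13, a(11) = 22, a(12) = 9, a(13) = 15, a(14) = 14, a(15) = 18, a(16) = 2, a(17) = 20, a(18) = 17, a(19) = 6, a(20) = 4, a(21) = 12, a(22) = 3, a(23) = 16.
The sequence repeats with period 22.
(1667 - 1) mod 22 = 16, so a(1667) = a(17) = 20.

20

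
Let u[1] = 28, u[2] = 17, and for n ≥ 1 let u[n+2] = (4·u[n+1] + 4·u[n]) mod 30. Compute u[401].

22

Listing terms: u[1] = 28; u[2] = 17; u[3] = 0; u[4] = 8; u[5] = 2; u[6] = 10; u[7] = 18; u[8] = 22; u[9] = 10; u[10] = 8; u[11] = 12; u[12] = 20; u[13] = 8; u[14] = 22; u[15] = 0; u[16] = 28; u[17] = 22; u[18] = 20; u[19] = 18; u[20] = 2; u[21] = 20; u[22] = 28; u[23] = 12; u[24] = 10; u[25] = 28; u[26] = 2; u[27] = 0; u[28] = 8.
Since (u[27], u[28]) = (u[3], u[4]) = (0, 8) (two consecutive terms determine the rest), the sequence is eventually periodic: after a pre-period of length 2 it cycles with period 24.
For n ≥ 3, u[n] depends only on (n - 3) mod 24. (401 - 3) mod 24 = 14, so u[401] = u[17] = 22.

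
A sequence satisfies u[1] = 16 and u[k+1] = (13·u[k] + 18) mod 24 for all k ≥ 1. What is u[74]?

Computing terms: u[1] = 16,  u[2] = 10,  u[3] = 4,  u[4] = 22,  u[5] = 16.
Since u[5] = u[1] = 16, the sequence is periodic with period 4.
(74 - 1) mod 4 = 1, so u[74] = u[2] = 10.

10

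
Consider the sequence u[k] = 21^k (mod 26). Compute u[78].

25

We have u[1] = 21, u[2] = 25, u[3] = 5, u[4] = 1, u[5] = 21.
The sequence repeats with period 4.
So u[78] = u[1 + ((78-1) mod 4)] = u[2] = 25.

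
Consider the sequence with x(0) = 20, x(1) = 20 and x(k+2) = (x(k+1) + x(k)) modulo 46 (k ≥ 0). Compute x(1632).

Listing terms: x(0) = 20; x(1) = 20; x(2) = 40; x(3) = 14; x(4) = 8; x(5) = 22; x(6) = 30; x(7) = 6; x(8) = 36; x(9) = 42; x(10) = 32; x(11) = 28; x(12) = 14; x(13) = 42; x(14) = 10; x(15) = 6; x(16) = 16; x(17) = 22; x(18) = 38; x(19) = 14; x(20) = 6; x(21) = 20; x(22) = 26; x(23) = 0; x(24) = 26; x(25) = 26; x(26) = 6; x(27) = 32; x(28) = 38; x(29) = 24; x(30) = 16; x(31) = 40; x(32) = 10; x(33) = 4; x(34) = 14; x(35) = 18; x(36) = 32; x(37) = 4; x(38) = 36; x(39) = 40; x(40) = 30; x(41) = 24; x(42) = 8; x(43) = 32; x(44) = 40; x(45) = 26; x(46) = 20; x(47) = 0; x(48) = 20; x(49) = 20.
Since (x(48), x(49)) = (x(0), x(1)) = (20, 20) (two consecutive terms determine the rest), the sequence is periodic with period 48.
So x(1632) = x(0 + ((1632-0) mod 48)) = x(0) = 20.

20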